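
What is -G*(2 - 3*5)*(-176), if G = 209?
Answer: -478192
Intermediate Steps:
-G*(2 - 3*5)*(-176) = -209*(2 - 3*5)*(-176) = -209*(2 - 15)*(-176) = -209*(-13)*(-176) = -(-2717)*(-176) = -1*478192 = -478192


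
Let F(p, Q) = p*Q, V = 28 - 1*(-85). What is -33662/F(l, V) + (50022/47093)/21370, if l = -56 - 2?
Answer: 8469251054902/1648949386285 ≈ 5.1361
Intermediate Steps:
l = -58
V = 113 (V = 28 + 85 = 113)
F(p, Q) = Q*p
-33662/F(l, V) + (50022/47093)/21370 = -33662/(113*(-58)) + (50022/47093)/21370 = -33662/(-6554) + (50022*(1/47093))*(1/21370) = -33662*(-1/6554) + (50022/47093)*(1/21370) = 16831/3277 + 25011/503188705 = 8469251054902/1648949386285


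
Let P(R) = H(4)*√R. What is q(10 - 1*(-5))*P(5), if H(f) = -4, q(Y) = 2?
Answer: -8*√5 ≈ -17.889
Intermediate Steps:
P(R) = -4*√R
q(10 - 1*(-5))*P(5) = 2*(-4*√5) = -8*√5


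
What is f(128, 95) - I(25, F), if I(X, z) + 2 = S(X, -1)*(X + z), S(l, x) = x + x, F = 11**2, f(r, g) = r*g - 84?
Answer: 12370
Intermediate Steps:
f(r, g) = -84 + g*r (f(r, g) = g*r - 84 = -84 + g*r)
F = 121
S(l, x) = 2*x
I(X, z) = -2 - 2*X - 2*z (I(X, z) = -2 + (2*(-1))*(X + z) = -2 - 2*(X + z) = -2 + (-2*X - 2*z) = -2 - 2*X - 2*z)
f(128, 95) - I(25, F) = (-84 + 95*128) - (-2 - 2*25 - 2*121) = (-84 + 12160) - (-2 - 50 - 242) = 12076 - 1*(-294) = 12076 + 294 = 12370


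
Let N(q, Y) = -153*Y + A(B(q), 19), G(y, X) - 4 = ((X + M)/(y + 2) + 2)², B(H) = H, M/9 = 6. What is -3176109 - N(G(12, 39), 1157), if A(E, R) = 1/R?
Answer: -56982673/19 ≈ -2.9991e+6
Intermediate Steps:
M = 54 (M = 9*6 = 54)
G(y, X) = 4 + (2 + (54 + X)/(2 + y))² (G(y, X) = 4 + ((X + 54)/(y + 2) + 2)² = 4 + ((54 + X)/(2 + y) + 2)² = 4 + (2 + (54 + X)/(2 + y))²)
N(q, Y) = 1/19 - 153*Y (N(q, Y) = -153*Y + 1/19 = 1/19 - 153*Y)
-3176109 - N(G(12, 39), 1157) = -3176109 - (1/19 - 153*1157) = -3176109 - (1/19 - 177021) = -3176109 - 1*(-3363398/19) = -3176109 + 3363398/19 = -56982673/19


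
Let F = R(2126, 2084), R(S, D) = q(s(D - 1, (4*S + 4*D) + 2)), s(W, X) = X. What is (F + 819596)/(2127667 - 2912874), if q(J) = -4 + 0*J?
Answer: -819592/785207 ≈ -1.0438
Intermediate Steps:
q(J) = -4 (q(J) = -4 + 0 = -4)
R(S, D) = -4
F = -4
(F + 819596)/(2127667 - 2912874) = (-4 + 819596)/(2127667 - 2912874) = 819592/(-785207) = 819592*(-1/785207) = -819592/785207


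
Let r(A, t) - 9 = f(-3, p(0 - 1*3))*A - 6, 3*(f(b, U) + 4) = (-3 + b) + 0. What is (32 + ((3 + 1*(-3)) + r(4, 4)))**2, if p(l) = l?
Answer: 121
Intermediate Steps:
f(b, U) = -5 + b/3 (f(b, U) = -4 + ((-3 + b) + 0)/3 = -4 + (-3 + b)/3 = -4 + (-1 + b/3) = -5 + b/3)
r(A, t) = 3 - 6*A (r(A, t) = 9 + ((-5 + (1/3)*(-3))*A - 6) = 9 + ((-5 - 1)*A - 6) = 9 + (-6*A - 6) = 9 + (-6 - 6*A) = 3 - 6*A)
(32 + ((3 + 1*(-3)) + r(4, 4)))**2 = (32 + ((3 + 1*(-3)) + (3 - 6*4)))**2 = (32 + ((3 - 3) + (3 - 24)))**2 = (32 + (0 - 21))**2 = (32 - 21)**2 = 11**2 = 121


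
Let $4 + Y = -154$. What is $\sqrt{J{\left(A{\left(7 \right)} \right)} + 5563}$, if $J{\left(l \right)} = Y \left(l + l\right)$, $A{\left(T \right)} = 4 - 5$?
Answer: $\sqrt{5879} \approx 76.675$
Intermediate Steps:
$Y = -158$ ($Y = -4 - 154 = -158$)
$A{\left(T \right)} = -1$
$J{\left(l \right)} = - 316 l$ ($J{\left(l \right)} = - 158 \left(l + l\right) = - 158 \cdot 2 l = - 316 l$)
$\sqrt{J{\left(A{\left(7 \right)} \right)} + 5563} = \sqrt{\left(-316\right) \left(-1\right) + 5563} = \sqrt{316 + 5563} = \sqrt{5879}$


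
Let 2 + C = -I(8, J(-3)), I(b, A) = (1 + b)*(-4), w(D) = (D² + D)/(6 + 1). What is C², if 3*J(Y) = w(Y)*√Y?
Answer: 1156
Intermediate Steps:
w(D) = D/7 + D²/7 (w(D) = (D + D²)/7 = (D + D²)*(⅐) = D/7 + D²/7)
J(Y) = Y^(3/2)*(1 + Y)/21 (J(Y) = ((Y*(1 + Y)/7)*√Y)/3 = (Y^(3/2)*(1 + Y)/7)/3 = Y^(3/2)*(1 + Y)/21)
I(b, A) = -4 - 4*b
C = 34 (C = -2 - (-4 - 4*8) = -2 - (-4 - 32) = -2 - 1*(-36) = -2 + 36 = 34)
C² = 34² = 1156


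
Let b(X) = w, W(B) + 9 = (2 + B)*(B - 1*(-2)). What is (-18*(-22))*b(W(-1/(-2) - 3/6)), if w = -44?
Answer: -17424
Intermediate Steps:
W(B) = -9 + (2 + B)**2 (W(B) = -9 + (2 + B)*(B - 1*(-2)) = -9 + (2 + B)*(B + 2) = -9 + (2 + B)*(2 + B) = -9 + (2 + B)**2)
b(X) = -44
(-18*(-22))*b(W(-1/(-2) - 3/6)) = -18*(-22)*(-44) = 396*(-44) = -17424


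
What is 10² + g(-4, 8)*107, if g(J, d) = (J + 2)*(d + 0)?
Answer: -1612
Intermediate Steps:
g(J, d) = d*(2 + J) (g(J, d) = (2 + J)*d = d*(2 + J))
10² + g(-4, 8)*107 = 10² + (8*(2 - 4))*107 = 100 + (8*(-2))*107 = 100 - 16*107 = 100 - 1712 = -1612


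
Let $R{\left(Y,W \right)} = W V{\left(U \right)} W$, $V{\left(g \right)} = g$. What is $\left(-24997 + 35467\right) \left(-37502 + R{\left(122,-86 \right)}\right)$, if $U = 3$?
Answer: $-160337580$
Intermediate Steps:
$R{\left(Y,W \right)} = 3 W^{2}$ ($R{\left(Y,W \right)} = W 3 W = 3 W W = 3 W^{2}$)
$\left(-24997 + 35467\right) \left(-37502 + R{\left(122,-86 \right)}\right) = \left(-24997 + 35467\right) \left(-37502 + 3 \left(-86\right)^{2}\right) = 10470 \left(-37502 + 3 \cdot 7396\right) = 10470 \left(-37502 + 22188\right) = 10470 \left(-15314\right) = -160337580$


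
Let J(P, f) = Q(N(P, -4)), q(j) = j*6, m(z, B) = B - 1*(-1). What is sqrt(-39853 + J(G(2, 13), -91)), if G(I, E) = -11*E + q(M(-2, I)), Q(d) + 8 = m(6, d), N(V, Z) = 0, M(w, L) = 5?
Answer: 2*I*sqrt(9965) ≈ 199.65*I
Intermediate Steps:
m(z, B) = 1 + B (m(z, B) = B + 1 = 1 + B)
q(j) = 6*j
Q(d) = -7 + d (Q(d) = -8 + (1 + d) = -7 + d)
G(I, E) = 30 - 11*E (G(I, E) = -11*E + 6*5 = -11*E + 30 = 30 - 11*E)
J(P, f) = -7 (J(P, f) = -7 + 0 = -7)
sqrt(-39853 + J(G(2, 13), -91)) = sqrt(-39853 - 7) = sqrt(-39860) = 2*I*sqrt(9965)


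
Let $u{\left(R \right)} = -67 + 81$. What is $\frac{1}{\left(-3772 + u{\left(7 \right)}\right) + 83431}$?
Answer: $\frac{1}{79673} \approx 1.2551 \cdot 10^{-5}$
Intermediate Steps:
$u{\left(R \right)} = 14$
$\frac{1}{\left(-3772 + u{\left(7 \right)}\right) + 83431} = \frac{1}{\left(-3772 + 14\right) + 83431} = \frac{1}{-3758 + 83431} = \frac{1}{79673}$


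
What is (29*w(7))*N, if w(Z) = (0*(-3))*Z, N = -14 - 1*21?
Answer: 0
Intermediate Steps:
N = -35 (N = -14 - 21 = -35)
w(Z) = 0 (w(Z) = 0*Z = 0)
(29*w(7))*N = (29*0)*(-35) = 0*(-35) = 0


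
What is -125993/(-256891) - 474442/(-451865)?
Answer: 178811706767/116080051715 ≈ 1.5404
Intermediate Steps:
-125993/(-256891) - 474442/(-451865) = -125993*(-1/256891) - 474442*(-1/451865) = 125993/256891 + 474442/451865 = 178811706767/116080051715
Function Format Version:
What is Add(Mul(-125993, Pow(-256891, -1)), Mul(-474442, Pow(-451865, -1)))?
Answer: Rational(178811706767, 116080051715) ≈ 1.5404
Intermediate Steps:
Add(Mul(-125993, Pow(-256891, -1)), Mul(-474442, Pow(-451865, -1))) = Add(Mul(-125993, Rational(-1, 256891)), Mul(-474442, Rational(-1, 451865))) = Add(Rational(125993, 256891), Rational(474442, 451865)) = Rational(178811706767, 116080051715)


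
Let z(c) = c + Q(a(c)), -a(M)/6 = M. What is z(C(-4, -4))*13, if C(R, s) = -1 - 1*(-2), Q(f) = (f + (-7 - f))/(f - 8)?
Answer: 39/2 ≈ 19.500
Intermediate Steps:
a(M) = -6*M
Q(f) = -7/(-8 + f)
C(R, s) = 1 (C(R, s) = -1 + 2 = 1)
z(c) = c - 7/(-8 - 6*c)
z(C(-4, -4))*13 = (1 + 7/(8 + 6*1))*13 = (1 + 7/(8 + 6))*13 = (1 + 7/14)*13 = (1 + 7*(1/14))*13 = (1 + 1/2)*13 = (3/2)*13 = 39/2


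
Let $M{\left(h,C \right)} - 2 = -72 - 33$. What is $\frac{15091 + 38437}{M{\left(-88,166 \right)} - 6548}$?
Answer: $- \frac{53528}{6651} \approx -8.0481$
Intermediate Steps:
$M{\left(h,C \right)} = -103$ ($M{\left(h,C \right)} = 2 - 105 = -103$)
$\frac{15091 + 38437}{M{\left(-88,166 \right)} - 6548} = \frac{15091 + 38437}{-103 - 6548} = \frac{53528}{-6651} = 53528 \left(- \frac{1}{6651}\right) = - \frac{53528}{6651}$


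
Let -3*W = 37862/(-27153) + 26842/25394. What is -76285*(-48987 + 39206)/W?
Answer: 771725060358668955/116313401 ≈ 6.6349e+9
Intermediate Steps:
W = 116313401/1034284923 (W = -(37862/(-27153) + 26842/25394)/3 = -(37862*(-1/27153) + 26842*(1/25394))/3 = -(-37862/27153 + 13421/12697)/3 = -1/3*(-116313401/344761641) = 116313401/1034284923 ≈ 0.11246)
-76285*(-48987 + 39206)/W = -76285/(116313401/(1034284923*(-48987 + 39206))) = -76285/((116313401/1034284923)/(-9781)) = -76285/((116313401/1034284923)*(-1/9781)) = -76285/(-116313401/10116340831863) = -76285*(-10116340831863/116313401) = 771725060358668955/116313401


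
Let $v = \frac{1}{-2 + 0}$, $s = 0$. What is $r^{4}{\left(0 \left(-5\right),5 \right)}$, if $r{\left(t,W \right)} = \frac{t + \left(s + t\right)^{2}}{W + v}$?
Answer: $0$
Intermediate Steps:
$v = - \frac{1}{2}$ ($v = \frac{1}{-2} = - \frac{1}{2} \approx -0.5$)
$r{\left(t,W \right)} = \frac{t + t^{2}}{- \frac{1}{2} + W}$ ($r{\left(t,W \right)} = \frac{t + \left(0 + t\right)^{2}}{W - \frac{1}{2}} = \frac{t + t^{2}}{- \frac{1}{2} + W}$)
$r^{4}{\left(0 \left(-5\right),5 \right)} = \left(\frac{2 \cdot 0 \left(-5\right) \left(1 + 0 \left(-5\right)\right)}{-1 + 2 \cdot 5}\right)^{4} = \left(2 \cdot 0 \frac{1}{-1 + 10} \left(1 + 0\right)\right)^{4} = \left(2 \cdot 0 \cdot \frac{1}{9} \cdot 1\right)^{4} = 0^{4} = 0$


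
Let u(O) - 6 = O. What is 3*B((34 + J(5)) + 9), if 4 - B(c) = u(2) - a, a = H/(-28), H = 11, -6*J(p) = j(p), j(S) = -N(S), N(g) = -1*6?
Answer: -369/28 ≈ -13.179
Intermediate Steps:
N(g) = -6
u(O) = 6 + O
j(S) = 6 (j(S) = -1*(-6) = 6)
J(p) = -1 (J(p) = -⅙*6 = -1)
a = -11/28 (a = 11/(-28) = 11*(-1/28) = -11/28 ≈ -0.39286)
B(c) = -123/28 (B(c) = 4 - ((6 + 2) - 1*(-11/28)) = 4 - (8 + 11/28) = 4 - 1*235/28 = 4 - 235/28 = -123/28)
3*B((34 + J(5)) + 9) = 3*(-123/28) = -369/28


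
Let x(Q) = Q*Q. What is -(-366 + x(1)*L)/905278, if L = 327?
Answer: 39/905278 ≈ 4.3081e-5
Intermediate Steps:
x(Q) = Q²
-(-366 + x(1)*L)/905278 = -(-366 + 1²*327)/905278 = -(-366 + 1*327)*(1/905278) = -(-366 + 327)*(1/905278) = -1*(-39)*(1/905278) = 39*(1/905278) = 39/905278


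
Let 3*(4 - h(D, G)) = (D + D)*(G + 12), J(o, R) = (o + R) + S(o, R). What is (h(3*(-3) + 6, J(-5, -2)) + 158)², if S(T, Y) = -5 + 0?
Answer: 26244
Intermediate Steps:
S(T, Y) = -5
J(o, R) = -5 + R + o (J(o, R) = (o + R) - 5 = (R + o) - 5 = -5 + R + o)
h(D, G) = 4 - 2*D*(12 + G)/3 (h(D, G) = 4 - (D + D)*(G + 12)/3 = 4 - 2*D*(12 + G)/3)
(h(3*(-3) + 6, J(-5, -2)) + 158)² = ((4 - 8*(3*(-3) + 6) - 2*(3*(-3) + 6)*(-5 - 2 - 5)/3) + 158)² = ((4 - 8*(-9 + 6) - ⅔*(-9 + 6)*(-12)) + 158)² = ((4 - 8*(-3) - ⅔*(-3)*(-12)) + 158)² = ((4 + 24 - 24) + 158)² = (4 + 158)² = 162² = 26244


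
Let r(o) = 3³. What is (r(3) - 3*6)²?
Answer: 81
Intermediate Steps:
r(o) = 27
(r(3) - 3*6)² = (27 - 3*6)² = (27 - 18)² = 9² = 81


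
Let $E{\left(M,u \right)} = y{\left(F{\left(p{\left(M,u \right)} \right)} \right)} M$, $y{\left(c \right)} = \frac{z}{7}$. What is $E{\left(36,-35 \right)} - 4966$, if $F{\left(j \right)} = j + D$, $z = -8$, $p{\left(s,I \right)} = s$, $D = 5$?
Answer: $- \frac{35050}{7} \approx -5007.1$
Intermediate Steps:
$F{\left(j \right)} = 5 + j$ ($F{\left(j \right)} = j + 5 = 5 + j$)
$y{\left(c \right)} = - \frac{8}{7}$
$E{\left(M,u \right)} = - \frac{8 M}{7}$
$E{\left(36,-35 \right)} - 4966 = \left(- \frac{8}{7}\right) 36 - 4966 = - \frac{288}{7} - 4966 = - \frac{35050}{7}$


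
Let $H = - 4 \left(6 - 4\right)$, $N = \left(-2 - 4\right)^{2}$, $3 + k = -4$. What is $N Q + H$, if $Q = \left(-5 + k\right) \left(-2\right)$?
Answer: $856$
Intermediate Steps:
$k = -7$ ($k = -3 - 4 = -7$)
$N = 36$ ($N = \left(-6\right)^{2} = 36$)
$H = -8$ ($H = \left(-4\right) 2 = -8$)
$Q = 24$ ($Q = \left(-5 - 7\right) \left(-2\right) = \left(-12\right) \left(-2\right) = 24$)
$N Q + H = 36 \cdot 24 - 8 = 864 - 8 = 856$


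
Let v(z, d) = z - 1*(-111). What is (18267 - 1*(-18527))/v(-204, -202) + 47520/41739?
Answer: -510441802/1293909 ≈ -394.50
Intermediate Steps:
v(z, d) = 111 + z (v(z, d) = z + 111 = 111 + z)
(18267 - 1*(-18527))/v(-204, -202) + 47520/41739 = (18267 - 1*(-18527))/(111 - 204) + 47520/41739 = (18267 + 18527)/(-93) + 47520*(1/41739) = 36794*(-1/93) + 15840/13913 = -36794/93 + 15840/13913 = -510441802/1293909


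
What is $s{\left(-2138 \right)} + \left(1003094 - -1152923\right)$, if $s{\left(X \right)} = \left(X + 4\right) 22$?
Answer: $2109069$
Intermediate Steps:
$s{\left(X \right)} = 88 + 22 X$ ($s{\left(X \right)} = \left(4 + X\right) 22 = 88 + 22 X$)
$s{\left(-2138 \right)} + \left(1003094 - -1152923\right) = \left(88 + 22 \left(-2138\right)\right) + \left(1003094 - -1152923\right) = \left(88 - 47036\right) + \left(1003094 + 1152923\right) = -46948 + 2156017 = 2109069$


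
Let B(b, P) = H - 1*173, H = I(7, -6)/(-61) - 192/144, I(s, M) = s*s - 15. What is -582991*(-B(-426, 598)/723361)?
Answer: -18658626955/132375063 ≈ -140.95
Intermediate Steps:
I(s, M) = -15 + s² (I(s, M) = s² - 15 = -15 + s²)
H = -346/183 (H = (-15 + 7²)/(-61) - 192/144 = (-15 + 49)*(-1/61) - 192*1/144 = 34*(-1/61) - 4/3 = -34/61 - 4/3 = -346/183 ≈ -1.8907)
B(b, P) = -32005/183 (B(b, P) = -346/183 - 1*173 = -346/183 - 173 = -32005/183)
-582991*(-B(-426, 598)/723361) = -582991/((-723361/(-32005/183))) = -582991/((-723361*(-183/32005))) = -582991/132375063/32005 = -582991*32005/132375063 = -18658626955/132375063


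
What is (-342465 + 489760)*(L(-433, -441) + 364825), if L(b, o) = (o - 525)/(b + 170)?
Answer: 14132946559595/263 ≈ 5.3737e+10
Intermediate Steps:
L(b, o) = (-525 + o)/(170 + b)
(-342465 + 489760)*(L(-433, -441) + 364825) = (-342465 + 489760)*((-525 - 441)/(170 - 433) + 364825) = 147295*(-966/(-263) + 364825) = 147295*(-1/263*(-966) + 364825) = 147295*(966/263 + 364825) = 147295*(95949941/263) = 14132946559595/263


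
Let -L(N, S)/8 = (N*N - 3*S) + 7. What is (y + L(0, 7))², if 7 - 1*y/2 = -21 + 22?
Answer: 15376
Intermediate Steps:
L(N, S) = -56 - 8*N² + 24*S (L(N, S) = -8*((N*N - 3*S) + 7) = -8*((N² - 3*S) + 7) = -8*(7 + N² - 3*S) = -56 - 8*N² + 24*S)
y = 12 (y = 14 - 2*(-21 + 22) = 14 - 2*1 = 14 - 2 = 12)
(y + L(0, 7))² = (12 + (-56 - 8*0² + 24*7))² = (12 + (-56 - 8*0 + 168))² = (12 + (-56 + 0 + 168))² = (12 + 112)² = 124² = 15376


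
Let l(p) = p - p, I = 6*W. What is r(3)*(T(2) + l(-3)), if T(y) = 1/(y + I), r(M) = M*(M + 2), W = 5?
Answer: 15/32 ≈ 0.46875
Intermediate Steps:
I = 30 (I = 6*5 = 30)
r(M) = M*(2 + M)
T(y) = 1/(30 + y) (T(y) = 1/(y + 30) = 1/(30 + y))
l(p) = 0
r(3)*(T(2) + l(-3)) = (3*(2 + 3))*(1/(30 + 2) + 0) = (3*5)*(1/32 + 0) = 15*(1/32 + 0) = 15*(1/32) = 15/32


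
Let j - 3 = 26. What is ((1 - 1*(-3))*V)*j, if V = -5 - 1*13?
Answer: -2088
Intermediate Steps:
V = -18 (V = -5 - 13 = -18)
j = 29 (j = 3 + 26 = 29)
((1 - 1*(-3))*V)*j = ((1 - 1*(-3))*(-18))*29 = ((1 + 3)*(-18))*29 = (4*(-18))*29 = -72*29 = -2088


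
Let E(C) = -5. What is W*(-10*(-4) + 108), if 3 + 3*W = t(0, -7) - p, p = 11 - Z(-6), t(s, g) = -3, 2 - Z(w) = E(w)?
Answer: -1480/3 ≈ -493.33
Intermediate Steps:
Z(w) = 7 (Z(w) = 2 - 1*(-5) = 2 + 5 = 7)
p = 4 (p = 11 - 1*7 = 11 - 7 = 4)
W = -10/3 (W = -1 + (-3 - 1*4)/3 = -1 + (-3 - 4)/3 = -1 + (⅓)*(-7) = -1 - 7/3 = -10/3 ≈ -3.3333)
W*(-10*(-4) + 108) = -10*(-10*(-4) + 108)/3 = -10*(40 + 108)/3 = -10/3*148 = -1480/3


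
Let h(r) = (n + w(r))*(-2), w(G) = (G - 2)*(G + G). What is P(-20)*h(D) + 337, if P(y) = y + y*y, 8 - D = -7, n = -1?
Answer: -295303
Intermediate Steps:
D = 15 (D = 8 - 1*(-7) = 8 + 7 = 15)
w(G) = 2*G*(-2 + G) (w(G) = (-2 + G)*(2*G) = 2*G*(-2 + G))
h(r) = 2 - 4*r*(-2 + r) (h(r) = (-1 + 2*r*(-2 + r))*(-2) = 2 - 4*r*(-2 + r))
P(y) = y + y²
P(-20)*h(D) + 337 = (-20*(1 - 20))*(2 - 4*15*(-2 + 15)) + 337 = (-20*(-19))*(2 - 4*15*13) + 337 = 380*(2 - 780) + 337 = 380*(-778) + 337 = -295640 + 337 = -295303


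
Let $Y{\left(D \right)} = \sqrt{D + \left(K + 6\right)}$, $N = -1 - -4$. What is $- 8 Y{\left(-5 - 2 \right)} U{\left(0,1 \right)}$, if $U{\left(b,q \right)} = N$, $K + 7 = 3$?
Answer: $- 24 i \sqrt{5} \approx - 53.666 i$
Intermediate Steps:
$K = -4$ ($K = -7 + 3 = -4$)
$N = 3$ ($N = -1 + 4 = 3$)
$U{\left(b,q \right)} = 3$
$Y{\left(D \right)} = \sqrt{2 + D}$ ($Y{\left(D \right)} = \sqrt{D + \left(-4 + 6\right)} = \sqrt{D + 2} = \sqrt{2 + D}$)
$- 8 Y{\left(-5 - 2 \right)} U{\left(0,1 \right)} = - 8 \sqrt{2 - 7} \cdot 3 = - 8 \sqrt{-5} \cdot 3 = - 8 i \sqrt{5} \cdot 3 = - 24 i \sqrt{5}$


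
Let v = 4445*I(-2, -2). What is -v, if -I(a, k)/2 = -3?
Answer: -26670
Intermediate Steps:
I(a, k) = 6 (I(a, k) = -2*(-3) = 6)
v = 26670 (v = 4445*6 = 26670)
-v = -1*26670 = -26670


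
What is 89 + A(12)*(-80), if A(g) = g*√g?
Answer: 89 - 1920*√3 ≈ -3236.5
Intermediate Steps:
A(g) = g^(3/2)
89 + A(12)*(-80) = 89 + 12^(3/2)*(-80) = 89 + (24*√3)*(-80) = 89 - 1920*√3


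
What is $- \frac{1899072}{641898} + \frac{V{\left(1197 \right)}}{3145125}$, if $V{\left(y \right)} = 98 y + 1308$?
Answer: $- \frac{36399263794}{12462033625} \approx -2.9208$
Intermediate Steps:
$V{\left(y \right)} = 1308 + 98 y$
$- \frac{1899072}{641898} + \frac{V{\left(1197 \right)}}{3145125} = - \frac{1899072}{641898} + \frac{1308 + 98 \cdot 1197}{3145125} = \left(-1899072\right) \frac{1}{641898} + \left(1308 + 117306\right) \frac{1}{3145125} = - \frac{35168}{11887} + 118614 \cdot \frac{1}{3145125} = - \frac{35168}{11887} + \frac{39538}{1048375} = - \frac{36399263794}{12462033625}$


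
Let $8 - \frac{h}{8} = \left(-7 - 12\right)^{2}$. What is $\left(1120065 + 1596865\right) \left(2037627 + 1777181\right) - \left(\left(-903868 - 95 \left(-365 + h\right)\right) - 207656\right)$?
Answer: $10364567108009$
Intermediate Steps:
$h = -2824$ ($h = 64 - 8 \left(-7 - 12\right)^{2} = 64 - 8 \left(-19\right)^{2} = 64 - 2888 = -2824$)
$\left(1120065 + 1596865\right) \left(2037627 + 1777181\right) - \left(\left(-903868 - 95 \left(-365 + h\right)\right) - 207656\right) = \left(1120065 + 1596865\right) \left(2037627 + 1777181\right) - \left(\left(-903868 - 95 \left(-365 - 2824\right)\right) - 207656\right) = 2716930 \cdot 3814808 - \left(\left(-903868 - -302955\right) - 207656\right) = 10364566299440 - \left(\left(-903868 + 302955\right) - 207656\right) = 10364566299440 - \left(-600913 - 207656\right) = 10364566299440 - -808569 = 10364566299440 + 808569 = 10364567108009$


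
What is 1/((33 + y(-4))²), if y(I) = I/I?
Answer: 1/1156 ≈ 0.00086505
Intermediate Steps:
y(I) = 1
1/((33 + y(-4))²) = 1/((33 + 1)²) = 1/(34²) = 1/1156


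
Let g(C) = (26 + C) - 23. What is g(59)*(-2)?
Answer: -124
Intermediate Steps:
g(C) = 3 + C
g(59)*(-2) = (3 + 59)*(-2) = 62*(-2) = -124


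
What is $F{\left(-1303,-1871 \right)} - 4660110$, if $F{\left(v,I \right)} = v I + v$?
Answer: $-2223500$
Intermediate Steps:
$F{\left(v,I \right)} = v + I v$ ($F{\left(v,I \right)} = I v + v = v + I v$)
$F{\left(-1303,-1871 \right)} - 4660110 = - 1303 \left(1 - 1871\right) - 4660110 = \left(-1303\right) \left(-1870\right) - 4660110 = 2436610 - 4660110 = -2223500$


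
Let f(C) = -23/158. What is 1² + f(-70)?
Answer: 135/158 ≈ 0.85443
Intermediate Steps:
f(C) = -23/158 (f(C) = -23*1/158 = -23/158)
1² + f(-70) = 1² - 23/158 = 1 - 23/158 = 135/158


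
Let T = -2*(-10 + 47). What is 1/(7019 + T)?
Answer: 1/6945 ≈ 0.00014399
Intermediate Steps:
T = -74 (T = -2*37 = -74)
1/(7019 + T) = 1/(7019 - 74) = 1/6945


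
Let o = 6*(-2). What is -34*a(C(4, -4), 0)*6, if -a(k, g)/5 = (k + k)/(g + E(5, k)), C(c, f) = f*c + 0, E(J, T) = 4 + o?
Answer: 4080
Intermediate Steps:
o = -12
E(J, T) = -8 (E(J, T) = 4 - 12 = -8)
C(c, f) = c*f (C(c, f) = c*f + 0 = c*f)
a(k, g) = -10*k/(-8 + g) (a(k, g) = -5*(k + k)/(g - 8) = -5*2*k/(-8 + g) = -10*k/(-8 + g))
-34*a(C(4, -4), 0)*6 = -(-340)*4*(-4)/(-8 + 0)*6 = -(-340)*(-16)/(-8)*6 = -(-340)*(-16)*(-1)/8*6 = -34*(-20)*6 = 680*6 = 4080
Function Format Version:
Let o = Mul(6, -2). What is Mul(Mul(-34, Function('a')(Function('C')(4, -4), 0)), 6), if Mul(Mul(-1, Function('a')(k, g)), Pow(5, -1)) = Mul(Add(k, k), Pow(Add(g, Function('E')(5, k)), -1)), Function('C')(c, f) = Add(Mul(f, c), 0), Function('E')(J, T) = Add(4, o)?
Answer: 4080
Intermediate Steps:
o = -12
Function('E')(J, T) = -8 (Function('E')(J, T) = Add(4, -12) = -8)
Function('C')(c, f) = Mul(c, f) (Function('C')(c, f) = Add(Mul(c, f), 0) = Mul(c, f))
Function('a')(k, g) = Mul(-10, k, Pow(Add(-8, g), -1)) (Function('a')(k, g) = Mul(-5, Mul(Add(k, k), Pow(Add(g, -8), -1))) = Mul(-5, Mul(Mul(2, k), Pow(Add(-8, g), -1))) = Mul(-5, Mul(2, k, Pow(Add(-8, g), -1))) = Mul(-10, k, Pow(Add(-8, g), -1)))
Mul(Mul(-34, Function('a')(Function('C')(4, -4), 0)), 6) = Mul(Mul(-34, Mul(-10, Mul(4, -4), Pow(Add(-8, 0), -1))), 6) = Mul(Mul(-34, Mul(-10, -16, Pow(-8, -1))), 6) = Mul(Mul(-34, Mul(-10, -16, Rational(-1, 8))), 6) = Mul(Mul(-34, -20), 6) = Mul(680, 6) = 4080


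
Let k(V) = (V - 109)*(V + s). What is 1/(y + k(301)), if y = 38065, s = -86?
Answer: 1/79345 ≈ 1.2603e-5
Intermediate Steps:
k(V) = (-109 + V)*(-86 + V) (k(V) = (V - 109)*(V - 86) = (-109 + V)*(-86 + V))
1/(y + k(301)) = 1/(38065 + (9374 + 301² - 195*301)) = 1/(38065 + (9374 + 90601 - 58695)) = 1/(38065 + 41280) = 1/79345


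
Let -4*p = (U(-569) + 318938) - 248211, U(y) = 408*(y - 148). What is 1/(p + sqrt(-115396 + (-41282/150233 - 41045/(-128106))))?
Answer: 8537760545909364/473455799284213832389 - 24*I*sqrt(4749169776215949513529430)/473455799284213832389 ≈ 1.8033e-5 - 1.1047e-7*I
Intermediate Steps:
U(y) = -60384 + 408*y (U(y) = 408*(-148 + y) = -60384 + 408*y)
p = 221809/4 (p = -(((-60384 + 408*(-569)) + 318938) - 248211)/4 = -(((-60384 - 232152) + 318938) - 248211)/4 = -((-292536 + 318938) - 248211)/4 = -(26402 - 248211)/4 = -1/4*(-221809) = 221809/4 ≈ 55452.)
1/(p + sqrt(-115396 + (-41282/150233 - 41045/(-128106)))) = 1/(221809/4 + sqrt(-115396 + (-41282/150233 - 41045/(-128106)))) = 1/(221809/4 + sqrt(-115396 + (-41282*1/150233 - 41045*(-1/128106)))) = 1/(221809/4 + sqrt(-115396 + (-41282/150233 + 41045/128106))) = 1/(221809/4 + sqrt(-115396 + 877841593/19245748698)) = 1/(221809/4 + sqrt(-2220881538912815/19245748698)) = 1/(221809/4 + I*sqrt(4749169776215949513529430)/6415249566)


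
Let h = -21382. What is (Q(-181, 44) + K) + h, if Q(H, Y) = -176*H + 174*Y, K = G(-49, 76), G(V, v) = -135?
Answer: 17995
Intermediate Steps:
K = -135
(Q(-181, 44) + K) + h = ((-176*(-181) + 174*44) - 135) - 21382 = ((31856 + 7656) - 135) - 21382 = (39512 - 135) - 21382 = 39377 - 21382 = 17995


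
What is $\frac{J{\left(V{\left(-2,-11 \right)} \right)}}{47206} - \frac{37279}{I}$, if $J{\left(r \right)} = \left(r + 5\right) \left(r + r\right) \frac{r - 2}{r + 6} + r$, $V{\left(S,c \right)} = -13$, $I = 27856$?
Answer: $- \frac{6117085747}{4602396176} \approx -1.3291$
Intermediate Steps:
$J{\left(r \right)} = r + \frac{2 r \left(-2 + r\right) \left(5 + r\right)}{6 + r}$ ($J{\left(r \right)} = \left(5 + r\right) 2 r \frac{-2 + r}{6 + r} + r = 2 r \left(5 + r\right) \frac{-2 + r}{6 + r} + r = \frac{2 r \left(-2 + r\right) \left(5 + r\right)}{6 + r} + r = r + \frac{2 r \left(-2 + r\right) \left(5 + r\right)}{6 + r}$)
$\frac{J{\left(V{\left(-2,-11 \right)} \right)}}{47206} - \frac{37279}{I} = \frac{\left(-13\right) \frac{1}{6 - 13} \left(-14 + 2 \left(-13\right)^{2} + 7 \left(-13\right)\right)}{47206} - \frac{37279}{27856} = - \frac{13 \left(-14 + 2 \cdot 169 - 91\right)}{-7} \cdot \frac{1}{47206} - \frac{37279}{27856} = \left(-13\right) \left(- \frac{1}{7}\right) \left(-14 + 338 - 91\right) \frac{1}{47206} - \frac{37279}{27856} = \left(-13\right) \left(- \frac{1}{7}\right) 233 \cdot \frac{1}{47206} - \frac{37279}{27856} = \frac{3029}{7} \cdot \frac{1}{47206} - \frac{37279}{27856} = \frac{3029}{330442} - \frac{37279}{27856} = - \frac{6117085747}{4602396176}$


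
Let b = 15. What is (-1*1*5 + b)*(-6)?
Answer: -60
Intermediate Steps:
(-1*1*5 + b)*(-6) = (-1*1*5 + 15)*(-6) = (-1*5 + 15)*(-6) = (-5 + 15)*(-6) = 10*(-6) = -60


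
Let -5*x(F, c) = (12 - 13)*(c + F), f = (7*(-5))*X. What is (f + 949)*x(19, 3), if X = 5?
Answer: 17028/5 ≈ 3405.6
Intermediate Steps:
f = -175 (f = (7*(-5))*5 = -35*5 = -175)
x(F, c) = F/5 + c/5 (x(F, c) = -(12 - 13)*(c + F)/5 = -(-1)*(F + c)/5 = -(-F - c)/5 = F/5 + c/5)
(f + 949)*x(19, 3) = (-175 + 949)*((⅕)*19 + (⅕)*3) = 774*(19/5 + ⅗) = 774*(22/5) = 17028/5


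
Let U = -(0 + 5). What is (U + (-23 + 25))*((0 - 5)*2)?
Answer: 30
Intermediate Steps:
U = -5 (U = -1*5 = -5)
(U + (-23 + 25))*((0 - 5)*2) = (-5 + (-23 + 25))*((0 - 5)*2) = (-5 + 2)*(-5*2) = -3*(-10) = 30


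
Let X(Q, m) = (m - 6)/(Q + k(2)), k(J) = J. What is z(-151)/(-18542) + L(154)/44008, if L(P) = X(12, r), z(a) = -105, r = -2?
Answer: 2016982/356998397 ≈ 0.0056498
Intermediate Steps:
X(Q, m) = (-6 + m)/(2 + Q) (X(Q, m) = (m - 6)/(Q + 2) = (-6 + m)/(2 + Q))
L(P) = -4/7 (L(P) = (-6 - 2)/(2 + 12) = -8/14 = (1/14)*(-8) = -4/7)
z(-151)/(-18542) + L(154)/44008 = -105/(-18542) - 4/7/44008 = -105*(-1/18542) - 4/7*1/44008 = 105/18542 - 1/77014 = 2016982/356998397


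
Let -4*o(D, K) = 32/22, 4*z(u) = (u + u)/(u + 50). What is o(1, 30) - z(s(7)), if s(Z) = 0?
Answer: -4/11 ≈ -0.36364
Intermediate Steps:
z(u) = u/(2*(50 + u)) (z(u) = ((u + u)/(u + 50))/4 = ((2*u)/(50 + u))/4 = (2*u/(50 + u))/4 = u/(2*(50 + u)))
o(D, K) = -4/11 (o(D, K) = -8/22 = -¼*16/11 = -4/11)
o(1, 30) - z(s(7)) = -4/11 - 0/(2*(50 + 0)) = -4/11 - 0/(2*50) = -4/11 - 1*0 = -4/11 + 0 = -4/11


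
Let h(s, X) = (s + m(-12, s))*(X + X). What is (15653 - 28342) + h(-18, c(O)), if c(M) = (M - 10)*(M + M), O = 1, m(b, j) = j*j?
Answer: -23705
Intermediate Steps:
m(b, j) = j²
c(M) = 2*M*(-10 + M) (c(M) = (-10 + M)*(2*M) = 2*M*(-10 + M))
h(s, X) = 2*X*(s + s²) (h(s, X) = (s + s²)*(X + X) = (s + s²)*(2*X) = 2*X*(s + s²))
(15653 - 28342) + h(-18, c(O)) = (15653 - 28342) + 2*(2*1*(-10 + 1))*(-18)*(1 - 18) = -12689 + 2*(2*1*(-9))*(-18)*(-17) = -12689 + 2*(-18)*(-18)*(-17) = -12689 - 11016 = -23705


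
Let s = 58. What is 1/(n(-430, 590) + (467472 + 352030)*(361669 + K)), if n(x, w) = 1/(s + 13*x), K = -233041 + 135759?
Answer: 5532/1198594515615767 ≈ 4.6154e-12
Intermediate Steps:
K = -97282
n(x, w) = 1/(58 + 13*x)
1/(n(-430, 590) + (467472 + 352030)*(361669 + K)) = 1/(1/(58 + 13*(-430)) + (467472 + 352030)*(361669 - 97282)) = 1/(1/(58 - 5590) + 819502*264387) = 1/(1/(-5532) + 216665675274) = 1/(-1/5532 + 216665675274) = 1/(1198594515615767/5532) = 5532/1198594515615767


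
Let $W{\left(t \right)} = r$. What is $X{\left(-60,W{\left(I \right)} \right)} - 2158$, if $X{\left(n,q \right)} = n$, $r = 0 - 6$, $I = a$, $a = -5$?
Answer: $-2218$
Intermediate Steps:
$I = -5$
$r = -6$ ($r = 0 - 6 = -6$)
$W{\left(t \right)} = -6$
$X{\left(-60,W{\left(I \right)} \right)} - 2158 = -60 - 2158 = -2218$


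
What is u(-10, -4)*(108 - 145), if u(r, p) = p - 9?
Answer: 481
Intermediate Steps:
u(r, p) = -9 + p
u(-10, -4)*(108 - 145) = (-9 - 4)*(108 - 145) = -13*(-37) = 481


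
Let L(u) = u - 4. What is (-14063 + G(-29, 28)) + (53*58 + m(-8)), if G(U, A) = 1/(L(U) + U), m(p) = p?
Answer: -681815/62 ≈ -10997.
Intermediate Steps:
L(u) = -4 + u
G(U, A) = 1/(-4 + 2*U) (G(U, A) = 1/((-4 + U) + U) = 1/(-4 + 2*U))
(-14063 + G(-29, 28)) + (53*58 + m(-8)) = (-14063 + 1/(2*(-2 - 29))) + (53*58 - 8) = (-14063 + (½)/(-31)) + (3074 - 8) = (-14063 + (½)*(-1/31)) + 3066 = (-14063 - 1/62) + 3066 = -871907/62 + 3066 = -681815/62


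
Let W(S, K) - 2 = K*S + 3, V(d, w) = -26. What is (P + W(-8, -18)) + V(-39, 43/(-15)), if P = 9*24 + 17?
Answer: 356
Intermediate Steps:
P = 233 (P = 216 + 17 = 233)
W(S, K) = 5 + K*S (W(S, K) = 2 + (K*S + 3) = 2 + (3 + K*S) = 5 + K*S)
(P + W(-8, -18)) + V(-39, 43/(-15)) = (233 + (5 - 18*(-8))) - 26 = (233 + (5 + 144)) - 26 = (233 + 149) - 26 = 382 - 26 = 356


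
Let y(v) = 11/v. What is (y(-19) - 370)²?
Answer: 49575681/361 ≈ 1.3733e+5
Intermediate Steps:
(y(-19) - 370)² = (11/(-19) - 370)² = (11*(-1/19) - 370)² = (-11/19 - 370)² = (-7041/19)² = 49575681/361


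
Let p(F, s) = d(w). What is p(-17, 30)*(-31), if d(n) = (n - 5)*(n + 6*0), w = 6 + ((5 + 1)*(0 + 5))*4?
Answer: -472626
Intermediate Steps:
w = 126 (w = 6 + (6*5)*4 = 6 + 30*4 = 6 + 120 = 126)
d(n) = n*(-5 + n) (d(n) = (-5 + n)*(n + 0) = (-5 + n)*n = n*(-5 + n))
p(F, s) = 15246 (p(F, s) = 126*(-5 + 126) = 126*121 = 15246)
p(-17, 30)*(-31) = 15246*(-31) = -472626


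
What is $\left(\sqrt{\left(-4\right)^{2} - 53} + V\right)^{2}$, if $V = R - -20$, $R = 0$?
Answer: $\left(20 + i \sqrt{37}\right)^{2} \approx 363.0 + 243.31 i$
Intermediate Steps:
$V = 20$ ($V = 0 - -20 = 0 + 20 = 20$)
$\left(\sqrt{\left(-4\right)^{2} - 53} + V\right)^{2} = \left(\sqrt{\left(-4\right)^{2} - 53} + 20\right)^{2} = \left(\sqrt{16 - 53} + 20\right)^{2} = \left(\sqrt{-37} + 20\right)^{2} = \left(i \sqrt{37} + 20\right)^{2} = \left(20 + i \sqrt{37}\right)^{2}$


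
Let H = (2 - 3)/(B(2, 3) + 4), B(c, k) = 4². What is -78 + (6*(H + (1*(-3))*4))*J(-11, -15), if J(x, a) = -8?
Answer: 2502/5 ≈ 500.40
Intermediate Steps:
B(c, k) = 16
H = -1/20 (H = (2 - 3)/(16 + 4) = -1/20 ≈ -0.050000)
-78 + (6*(H + (1*(-3))*4))*J(-11, -15) = -78 + (6*(-1/20 + (1*(-3))*4))*(-8) = -78 + (6*(-1/20 - 3*4))*(-8) = -78 + (6*(-1/20 - 12))*(-8) = -78 + (6*(-241/20))*(-8) = -78 - 723/10*(-8) = -78 + 2892/5 = 2502/5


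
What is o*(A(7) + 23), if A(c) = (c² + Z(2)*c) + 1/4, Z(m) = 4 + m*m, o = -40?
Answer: -5130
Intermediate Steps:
Z(m) = 4 + m²
A(c) = ¼ + c² + 8*c (A(c) = (c² + (4 + 2²)*c) + 1/4 = (c² + (4 + 4)*c) + ¼ = (c² + 8*c) + ¼ = ¼ + c² + 8*c)
o*(A(7) + 23) = -40*((¼ + 7² + 8*7) + 23) = -40*((¼ + 49 + 56) + 23) = -40*(421/4 + 23) = -40*513/4 = -5130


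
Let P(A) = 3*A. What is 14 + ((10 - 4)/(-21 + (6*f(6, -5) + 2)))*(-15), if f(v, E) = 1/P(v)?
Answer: 527/28 ≈ 18.821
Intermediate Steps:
f(v, E) = 1/(3*v)
14 + ((10 - 4)/(-21 + (6*f(6, -5) + 2)))*(-15) = 14 + ((10 - 4)/(-21 + (6*((⅓)/6) + 2)))*(-15) = 14 + (6/(-21 + (6*((⅓)*(⅙)) + 2)))*(-15) = 14 + (6/(-21 + (6*(1/18) + 2)))*(-15) = 14 + (6/(-21 + (⅓ + 2)))*(-15) = 14 + (6/(-21 + 7/3))*(-15) = 14 + (6/(-56/3))*(-15) = 14 + (6*(-3/56))*(-15) = 14 - 9/28*(-15) = 14 + 135/28 = 527/28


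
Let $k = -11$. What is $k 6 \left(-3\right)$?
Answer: $198$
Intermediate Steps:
$k 6 \left(-3\right) = \left(-11\right) 6 \left(-3\right) = \left(-66\right) \left(-3\right) = 198$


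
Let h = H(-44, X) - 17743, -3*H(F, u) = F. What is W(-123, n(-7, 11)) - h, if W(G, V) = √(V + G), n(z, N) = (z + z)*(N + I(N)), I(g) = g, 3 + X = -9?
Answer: 53185/3 + I*√431 ≈ 17728.0 + 20.761*I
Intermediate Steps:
X = -12 (X = -3 - 9 = -12)
H(F, u) = -F/3
n(z, N) = 4*N*z (n(z, N) = (z + z)*(N + N) = (2*z)*(2*N) = 4*N*z)
W(G, V) = √(G + V)
h = -53185/3 (h = -⅓*(-44) - 17743 = 44/3 - 17743 = -53185/3 ≈ -17728.)
W(-123, n(-7, 11)) - h = √(-123 + 4*11*(-7)) - 1*(-53185/3) = √(-123 - 308) + 53185/3 = √(-431) + 53185/3 = I*√431 + 53185/3 = 53185/3 + I*√431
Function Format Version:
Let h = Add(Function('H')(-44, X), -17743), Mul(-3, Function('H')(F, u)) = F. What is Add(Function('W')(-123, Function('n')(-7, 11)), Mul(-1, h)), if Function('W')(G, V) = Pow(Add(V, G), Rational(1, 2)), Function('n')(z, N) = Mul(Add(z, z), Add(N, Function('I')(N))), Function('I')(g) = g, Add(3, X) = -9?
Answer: Add(Rational(53185, 3), Mul(I, Pow(431, Rational(1, 2)))) ≈ Add(17728., Mul(20.761, I))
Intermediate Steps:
X = -12 (X = Add(-3, -9) = -12)
Function('H')(F, u) = Mul(Rational(-1, 3), F)
Function('n')(z, N) = Mul(4, N, z) (Function('n')(z, N) = Mul(Add(z, z), Add(N, N)) = Mul(Mul(2, z), Mul(2, N)) = Mul(4, N, z))
Function('W')(G, V) = Pow(Add(G, V), Rational(1, 2))
h = Rational(-53185, 3) (h = Add(Mul(Rational(-1, 3), -44), -17743) = Add(Rational(44, 3), -17743) = Rational(-53185, 3) ≈ -17728.)
Add(Function('W')(-123, Function('n')(-7, 11)), Mul(-1, h)) = Add(Pow(Add(-123, Mul(4, 11, -7)), Rational(1, 2)), Mul(-1, Rational(-53185, 3))) = Add(Pow(Add(-123, -308), Rational(1, 2)), Rational(53185, 3)) = Add(Pow(-431, Rational(1, 2)), Rational(53185, 3)) = Add(Mul(I, Pow(431, Rational(1, 2))), Rational(53185, 3)) = Add(Rational(53185, 3), Mul(I, Pow(431, Rational(1, 2))))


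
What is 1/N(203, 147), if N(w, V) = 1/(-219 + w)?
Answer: -16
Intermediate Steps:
1/N(203, 147) = 1/(1/(-219 + 203)) = 1/(1/(-16)) = 1/(-1/16) = -16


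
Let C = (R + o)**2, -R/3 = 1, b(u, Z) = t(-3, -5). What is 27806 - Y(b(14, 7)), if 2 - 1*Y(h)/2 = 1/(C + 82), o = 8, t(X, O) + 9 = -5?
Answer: 2974816/107 ≈ 27802.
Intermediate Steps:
t(X, O) = -14 (t(X, O) = -9 - 5 = -14)
b(u, Z) = -14
R = -3 (R = -3*1 = -3)
C = 25 (C = (-3 + 8)**2 = 5**2 = 25)
Y(h) = 426/107 (Y(h) = 4 - 2/(25 + 82) = 4 - 2/107 = 426/107)
27806 - Y(b(14, 7)) = 27806 - 1*426/107 = 27806 - 426/107 = 2974816/107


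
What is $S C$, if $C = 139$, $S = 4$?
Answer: $556$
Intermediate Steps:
$S C = 4 \cdot 139 = 556$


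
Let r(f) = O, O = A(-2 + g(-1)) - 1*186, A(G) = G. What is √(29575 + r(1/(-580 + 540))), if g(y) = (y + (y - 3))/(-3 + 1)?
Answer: 3*√13062/2 ≈ 171.43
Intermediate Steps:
g(y) = 3/2 - y (g(y) = (y + (-3 + y))/(-2) = (-3 + 2*y)*(-½) = 3/2 - y)
O = -371/2 (O = (-2 + (3/2 - 1*(-1))) - 1*186 = (-2 + (3/2 + 1)) - 186 = (-2 + 5/2) - 186 = ½ - 186 = -371/2 ≈ -185.50)
r(f) = -371/2
√(29575 + r(1/(-580 + 540))) = √(29575 - 371/2) = √(58779/2) = 3*√13062/2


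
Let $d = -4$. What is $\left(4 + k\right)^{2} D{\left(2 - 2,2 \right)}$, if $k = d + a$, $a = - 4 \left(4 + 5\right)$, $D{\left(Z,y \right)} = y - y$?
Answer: $0$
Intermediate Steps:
$D{\left(Z,y \right)} = 0$
$a = -36$ ($a = \left(-4\right) 9 = -36$)
$k = -40$ ($k = -4 - 36 = -40$)
$\left(4 + k\right)^{2} D{\left(2 - 2,2 \right)} = \left(4 - 40\right)^{2} \cdot 0 = \left(-36\right)^{2} \cdot 0 = 1296 \cdot 0 = 0$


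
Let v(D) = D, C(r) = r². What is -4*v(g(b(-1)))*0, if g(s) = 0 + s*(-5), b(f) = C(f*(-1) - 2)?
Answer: 0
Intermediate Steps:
b(f) = (-2 - f)² (b(f) = (f*(-1) - 2)² = (-f - 2)² = (-2 - f)²)
g(s) = -5*s (g(s) = 0 - 5*s = -5*s)
-4*v(g(b(-1)))*0 = -(-20)*(2 - 1)²*0 = -(-20)*1²*0 = -(-20)*0 = -4*(-5)*0 = 20*0 = 0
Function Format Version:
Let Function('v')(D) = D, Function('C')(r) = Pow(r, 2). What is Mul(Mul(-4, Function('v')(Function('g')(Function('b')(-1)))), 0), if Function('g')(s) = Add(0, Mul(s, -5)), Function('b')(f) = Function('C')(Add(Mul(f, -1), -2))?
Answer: 0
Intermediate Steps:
Function('b')(f) = Pow(Add(-2, Mul(-1, f)), 2) (Function('b')(f) = Pow(Add(Mul(f, -1), -2), 2) = Pow(Add(Mul(-1, f), -2), 2) = Pow(Add(-2, Mul(-1, f)), 2))
Function('g')(s) = Mul(-5, s) (Function('g')(s) = Add(0, Mul(-5, s)) = Mul(-5, s))
Mul(Mul(-4, Function('v')(Function('g')(Function('b')(-1)))), 0) = Mul(Mul(-4, Mul(-5, Pow(Add(2, -1), 2))), 0) = Mul(Mul(-4, Mul(-5, Pow(1, 2))), 0) = Mul(Mul(-4, Mul(-5, 1)), 0) = Mul(Mul(-4, -5), 0) = Mul(20, 0) = 0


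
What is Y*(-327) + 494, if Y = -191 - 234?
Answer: 139469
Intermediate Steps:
Y = -425
Y*(-327) + 494 = -425*(-327) + 494 = 138975 + 494 = 139469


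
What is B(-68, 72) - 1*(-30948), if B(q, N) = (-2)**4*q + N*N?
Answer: 35044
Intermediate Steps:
B(q, N) = N**2 + 16*q (B(q, N) = 16*q + N**2 = N**2 + 16*q)
B(-68, 72) - 1*(-30948) = (72**2 + 16*(-68)) - 1*(-30948) = (5184 - 1088) + 30948 = 4096 + 30948 = 35044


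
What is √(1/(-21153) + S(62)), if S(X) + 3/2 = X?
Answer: √108282672366/42306 ≈ 7.7782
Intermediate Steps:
S(X) = -3/2 + X
√(1/(-21153) + S(62)) = √(1/(-21153) + (-3/2 + 62)) = √(-1/21153 + 121/2) = √(2559511/42306) = √108282672366/42306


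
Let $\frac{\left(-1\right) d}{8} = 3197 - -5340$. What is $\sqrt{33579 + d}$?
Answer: $i \sqrt{34717} \approx 186.32 i$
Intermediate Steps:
$d = -68296$ ($d = - 8 \left(3197 - -5340\right) = - 8 \left(3197 + 5340\right) = \left(-8\right) 8537 = -68296$)
$\sqrt{33579 + d} = \sqrt{33579 - 68296} = \sqrt{-34717} = i \sqrt{34717}$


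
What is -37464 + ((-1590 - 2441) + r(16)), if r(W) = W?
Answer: -41479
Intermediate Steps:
-37464 + ((-1590 - 2441) + r(16)) = -37464 + ((-1590 - 2441) + 16) = -37464 + (-4031 + 16) = -37464 - 4015 = -41479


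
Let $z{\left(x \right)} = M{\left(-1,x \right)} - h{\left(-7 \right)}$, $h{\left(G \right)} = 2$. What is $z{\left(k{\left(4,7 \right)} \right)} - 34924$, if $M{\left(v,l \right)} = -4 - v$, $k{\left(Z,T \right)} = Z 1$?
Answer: $-34929$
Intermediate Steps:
$k{\left(Z,T \right)} = Z$
$z{\left(x \right)} = -5$ ($z{\left(x \right)} = \left(-4 - -1\right) - 2 = \left(-4 + 1\right) - 2 = -3 - 2 = -5$)
$z{\left(k{\left(4,7 \right)} \right)} - 34924 = -5 - 34924 = -34929$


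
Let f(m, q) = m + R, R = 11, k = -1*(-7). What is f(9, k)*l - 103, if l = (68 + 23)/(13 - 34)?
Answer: -569/3 ≈ -189.67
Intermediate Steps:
k = 7
f(m, q) = 11 + m (f(m, q) = m + 11 = 11 + m)
l = -13/3 (l = 91/(-21) = 91*(-1/21) = -13/3 ≈ -4.3333)
f(9, k)*l - 103 = (11 + 9)*(-13/3) - 103 = 20*(-13/3) - 103 = -260/3 - 103 = -569/3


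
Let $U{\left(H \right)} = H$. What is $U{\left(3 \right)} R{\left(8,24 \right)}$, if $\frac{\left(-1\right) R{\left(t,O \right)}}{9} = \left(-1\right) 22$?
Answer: $594$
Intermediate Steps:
$R{\left(t,O \right)} = 198$ ($R{\left(t,O \right)} = - 9 \left(\left(-1\right) 22\right) = \left(-9\right) \left(-22\right) = 198$)
$U{\left(3 \right)} R{\left(8,24 \right)} = 3 \cdot 198 = 594$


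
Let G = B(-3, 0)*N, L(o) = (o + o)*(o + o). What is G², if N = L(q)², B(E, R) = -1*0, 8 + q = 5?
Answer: 0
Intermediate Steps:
q = -3 (q = -8 + 5 = -3)
B(E, R) = 0
L(o) = 4*o² (L(o) = (2*o)*(2*o) = 4*o²)
N = 1296 (N = (4*(-3)²)² = (4*9)² = 36² = 1296)
G = 0 (G = 0*1296 = 0)
G² = 0² = 0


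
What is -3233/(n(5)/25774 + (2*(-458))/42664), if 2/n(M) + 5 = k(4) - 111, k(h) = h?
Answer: 24885544033616/165268221 ≈ 1.5058e+5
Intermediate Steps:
n(M) = -1/56 (n(M) = 2/(-5 + (4 - 111)) = 2/(-5 - 107) = 2/(-112) = 2*(-1/112) = -1/56)
-3233/(n(5)/25774 + (2*(-458))/42664) = -3233/(-1/56/25774 + (2*(-458))/42664) = -3233/(-1/56*1/25774 - 916*1/42664) = -3233/(-1/1443344 - 229/10666) = -3233/(-165268221/7697353552) = -3233*(-7697353552/165268221) = 24885544033616/165268221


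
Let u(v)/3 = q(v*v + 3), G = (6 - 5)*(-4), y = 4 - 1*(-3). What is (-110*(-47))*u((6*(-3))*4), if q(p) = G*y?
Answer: -434280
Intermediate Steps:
y = 7 (y = 4 + 3 = 7)
G = -4 (G = 1*(-4) = -4)
q(p) = -28 (q(p) = -4*7 = -28)
u(v) = -84 (u(v) = 3*(-28) = -84)
(-110*(-47))*u((6*(-3))*4) = -110*(-47)*(-84) = 5170*(-84) = -434280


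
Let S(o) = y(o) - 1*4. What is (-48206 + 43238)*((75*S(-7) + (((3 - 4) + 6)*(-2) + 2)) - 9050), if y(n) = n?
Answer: 49098744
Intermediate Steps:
S(o) = -4 + o (S(o) = o - 1*4 = o - 4 = -4 + o)
(-48206 + 43238)*((75*S(-7) + (((3 - 4) + 6)*(-2) + 2)) - 9050) = (-48206 + 43238)*((75*(-4 - 7) + (((3 - 4) + 6)*(-2) + 2)) - 9050) = -4968*((75*(-11) + ((-1 + 6)*(-2) + 2)) - 9050) = -4968*((-825 + (5*(-2) + 2)) - 9050) = -4968*((-825 + (-10 + 2)) - 9050) = -4968*((-825 - 8) - 9050) = -4968*(-833 - 9050) = -4968*(-9883) = 49098744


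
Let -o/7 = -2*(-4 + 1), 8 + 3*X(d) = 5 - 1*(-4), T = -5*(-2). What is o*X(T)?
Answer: -14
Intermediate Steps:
T = 10
X(d) = ⅓ (X(d) = -8/3 + (5 - 1*(-4))/3 = -8/3 + (5 + 4)/3 = -8/3 + (⅓)*9 = -8/3 + 3 = ⅓)
o = -42 (o = -(-14)*(-4 + 1) = -(-14)*(-3) = -7*6 = -42)
o*X(T) = -42*⅓ = -14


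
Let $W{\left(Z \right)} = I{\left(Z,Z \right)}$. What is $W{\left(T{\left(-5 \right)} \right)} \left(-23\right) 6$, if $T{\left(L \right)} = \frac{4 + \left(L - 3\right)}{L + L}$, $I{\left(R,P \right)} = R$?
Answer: $- \frac{276}{5} \approx -55.2$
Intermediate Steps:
$T{\left(L \right)} = \frac{1 + L}{2 L}$ ($T{\left(L \right)} = \frac{4 + \left(-3 + L\right)}{2 L} = \left(1 + L\right) \frac{1}{2 L} = \frac{1 + L}{2 L}$)
$W{\left(Z \right)} = Z$
$W{\left(T{\left(-5 \right)} \right)} \left(-23\right) 6 = \frac{1 - 5}{2 \left(-5\right)} \left(-23\right) 6 = \frac{1}{2} \left(- \frac{1}{5}\right) \left(-4\right) \left(-23\right) 6 = \frac{2}{5} \left(-23\right) 6 = \left(- \frac{46}{5}\right) 6 = - \frac{276}{5}$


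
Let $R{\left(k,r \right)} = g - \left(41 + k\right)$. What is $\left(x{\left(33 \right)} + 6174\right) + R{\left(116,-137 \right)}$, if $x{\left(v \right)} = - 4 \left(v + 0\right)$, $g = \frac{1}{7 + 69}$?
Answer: $\frac{447261}{76} \approx 5885.0$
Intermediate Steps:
$g = \frac{1}{76} \approx 0.013158$
$R{\left(k,r \right)} = - \frac{3115}{76} - k$ ($R{\left(k,r \right)} = \frac{1}{76} - \left(41 + k\right) = - \frac{3115}{76} - k$)
$x{\left(v \right)} = - 4 v$
$\left(x{\left(33 \right)} + 6174\right) + R{\left(116,-137 \right)} = \left(\left(-4\right) 33 + 6174\right) - \frac{11931}{76} = \left(-132 + 6174\right) - \frac{11931}{76} = 6042 - \frac{11931}{76} = \frac{447261}{76}$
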